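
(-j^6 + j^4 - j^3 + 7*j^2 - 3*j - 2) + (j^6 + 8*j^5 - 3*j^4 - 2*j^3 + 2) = 8*j^5 - 2*j^4 - 3*j^3 + 7*j^2 - 3*j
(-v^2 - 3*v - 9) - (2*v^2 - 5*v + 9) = -3*v^2 + 2*v - 18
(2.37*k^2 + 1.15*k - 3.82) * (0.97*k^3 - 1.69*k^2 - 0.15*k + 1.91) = 2.2989*k^5 - 2.8898*k^4 - 6.0044*k^3 + 10.81*k^2 + 2.7695*k - 7.2962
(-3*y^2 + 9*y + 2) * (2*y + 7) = -6*y^3 - 3*y^2 + 67*y + 14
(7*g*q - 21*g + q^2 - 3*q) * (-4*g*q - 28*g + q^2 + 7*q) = -28*g^2*q^2 - 112*g^2*q + 588*g^2 + 3*g*q^3 + 12*g*q^2 - 63*g*q + q^4 + 4*q^3 - 21*q^2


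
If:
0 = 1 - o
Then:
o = 1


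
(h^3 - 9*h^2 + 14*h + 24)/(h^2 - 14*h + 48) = (h^2 - 3*h - 4)/(h - 8)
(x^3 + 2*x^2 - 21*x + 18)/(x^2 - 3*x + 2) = (x^2 + 3*x - 18)/(x - 2)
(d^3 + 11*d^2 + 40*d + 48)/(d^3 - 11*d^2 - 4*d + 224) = (d^2 + 7*d + 12)/(d^2 - 15*d + 56)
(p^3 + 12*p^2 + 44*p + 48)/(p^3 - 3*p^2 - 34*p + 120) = (p^2 + 6*p + 8)/(p^2 - 9*p + 20)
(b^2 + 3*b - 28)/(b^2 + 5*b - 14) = (b - 4)/(b - 2)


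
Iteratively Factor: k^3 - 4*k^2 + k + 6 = (k + 1)*(k^2 - 5*k + 6) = (k - 2)*(k + 1)*(k - 3)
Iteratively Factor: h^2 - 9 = (h - 3)*(h + 3)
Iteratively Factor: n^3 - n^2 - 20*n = (n - 5)*(n^2 + 4*n) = n*(n - 5)*(n + 4)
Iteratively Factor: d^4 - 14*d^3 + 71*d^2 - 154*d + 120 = (d - 2)*(d^3 - 12*d^2 + 47*d - 60) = (d - 5)*(d - 2)*(d^2 - 7*d + 12) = (d - 5)*(d - 3)*(d - 2)*(d - 4)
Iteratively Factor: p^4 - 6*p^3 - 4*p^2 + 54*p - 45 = (p + 3)*(p^3 - 9*p^2 + 23*p - 15) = (p - 1)*(p + 3)*(p^2 - 8*p + 15) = (p - 5)*(p - 1)*(p + 3)*(p - 3)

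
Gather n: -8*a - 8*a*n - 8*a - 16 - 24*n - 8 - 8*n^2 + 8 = -16*a - 8*n^2 + n*(-8*a - 24) - 16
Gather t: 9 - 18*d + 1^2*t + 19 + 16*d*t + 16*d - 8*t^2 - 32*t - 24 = -2*d - 8*t^2 + t*(16*d - 31) + 4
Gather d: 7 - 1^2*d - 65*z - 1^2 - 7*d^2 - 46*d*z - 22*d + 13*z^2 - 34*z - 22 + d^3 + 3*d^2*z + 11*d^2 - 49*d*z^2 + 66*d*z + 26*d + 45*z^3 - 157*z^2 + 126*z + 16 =d^3 + d^2*(3*z + 4) + d*(-49*z^2 + 20*z + 3) + 45*z^3 - 144*z^2 + 27*z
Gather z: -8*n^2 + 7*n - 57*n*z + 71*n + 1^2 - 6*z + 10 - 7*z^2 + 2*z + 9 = -8*n^2 + 78*n - 7*z^2 + z*(-57*n - 4) + 20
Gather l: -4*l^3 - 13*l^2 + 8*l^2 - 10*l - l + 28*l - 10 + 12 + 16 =-4*l^3 - 5*l^2 + 17*l + 18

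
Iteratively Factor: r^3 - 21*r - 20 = (r + 1)*(r^2 - r - 20) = (r - 5)*(r + 1)*(r + 4)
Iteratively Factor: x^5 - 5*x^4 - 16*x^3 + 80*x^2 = (x - 4)*(x^4 - x^3 - 20*x^2) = (x - 5)*(x - 4)*(x^3 + 4*x^2) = (x - 5)*(x - 4)*(x + 4)*(x^2) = x*(x - 5)*(x - 4)*(x + 4)*(x)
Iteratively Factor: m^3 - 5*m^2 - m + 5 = (m - 1)*(m^2 - 4*m - 5) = (m - 5)*(m - 1)*(m + 1)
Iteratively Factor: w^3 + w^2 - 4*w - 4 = (w + 2)*(w^2 - w - 2) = (w - 2)*(w + 2)*(w + 1)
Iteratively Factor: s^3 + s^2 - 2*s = (s - 1)*(s^2 + 2*s) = s*(s - 1)*(s + 2)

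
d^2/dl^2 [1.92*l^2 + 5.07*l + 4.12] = 3.84000000000000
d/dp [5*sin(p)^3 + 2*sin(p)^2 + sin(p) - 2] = (15*sin(p)^2 + 4*sin(p) + 1)*cos(p)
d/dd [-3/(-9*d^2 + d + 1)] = 3*(1 - 18*d)/(-9*d^2 + d + 1)^2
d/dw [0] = 0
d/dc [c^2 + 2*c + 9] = 2*c + 2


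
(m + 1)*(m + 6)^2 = m^3 + 13*m^2 + 48*m + 36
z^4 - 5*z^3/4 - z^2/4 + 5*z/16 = z*(z - 5/4)*(z - 1/2)*(z + 1/2)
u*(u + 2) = u^2 + 2*u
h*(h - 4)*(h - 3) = h^3 - 7*h^2 + 12*h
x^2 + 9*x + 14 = (x + 2)*(x + 7)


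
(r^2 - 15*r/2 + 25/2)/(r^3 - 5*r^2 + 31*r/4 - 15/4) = 2*(r - 5)/(2*r^2 - 5*r + 3)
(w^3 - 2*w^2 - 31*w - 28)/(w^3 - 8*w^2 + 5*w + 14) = (w + 4)/(w - 2)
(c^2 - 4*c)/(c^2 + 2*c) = (c - 4)/(c + 2)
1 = 1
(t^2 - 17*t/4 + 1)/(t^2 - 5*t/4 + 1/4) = (t - 4)/(t - 1)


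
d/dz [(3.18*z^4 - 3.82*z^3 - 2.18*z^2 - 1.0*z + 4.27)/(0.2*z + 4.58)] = (1.908*z^4 + 56.7296*z^3 - 52.9228*z^2 - 19.9688*z - 5.434)/(0.04*z^2 + 1.832*z + 20.9764)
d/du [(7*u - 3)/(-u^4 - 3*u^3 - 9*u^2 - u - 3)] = (-7*u^4 - 21*u^3 - 63*u^2 - 7*u + (7*u - 3)*(4*u^3 + 9*u^2 + 18*u + 1) - 21)/(u^4 + 3*u^3 + 9*u^2 + u + 3)^2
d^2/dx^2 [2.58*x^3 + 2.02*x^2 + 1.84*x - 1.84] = 15.48*x + 4.04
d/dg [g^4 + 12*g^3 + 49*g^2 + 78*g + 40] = 4*g^3 + 36*g^2 + 98*g + 78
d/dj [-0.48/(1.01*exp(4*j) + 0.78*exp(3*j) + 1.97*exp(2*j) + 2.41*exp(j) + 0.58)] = (1.9392*exp(3*j) + 1.1232*exp(2*j) + 1.8912*exp(j) + 1.1568)*exp(j)/(1.01*exp(4*j) + 0.78*exp(3*j) + 1.97*exp(2*j) + 2.41*exp(j) + 0.58)^2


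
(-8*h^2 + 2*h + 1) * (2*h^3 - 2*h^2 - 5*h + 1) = -16*h^5 + 20*h^4 + 38*h^3 - 20*h^2 - 3*h + 1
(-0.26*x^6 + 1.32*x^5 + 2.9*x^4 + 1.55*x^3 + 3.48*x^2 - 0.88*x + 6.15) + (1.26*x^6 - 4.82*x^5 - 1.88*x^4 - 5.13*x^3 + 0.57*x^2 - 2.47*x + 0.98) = 1.0*x^6 - 3.5*x^5 + 1.02*x^4 - 3.58*x^3 + 4.05*x^2 - 3.35*x + 7.13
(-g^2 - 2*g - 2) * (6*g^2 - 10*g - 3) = -6*g^4 - 2*g^3 + 11*g^2 + 26*g + 6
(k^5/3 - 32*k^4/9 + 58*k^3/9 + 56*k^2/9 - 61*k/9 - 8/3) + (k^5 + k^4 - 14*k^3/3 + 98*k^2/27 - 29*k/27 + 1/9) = 4*k^5/3 - 23*k^4/9 + 16*k^3/9 + 266*k^2/27 - 212*k/27 - 23/9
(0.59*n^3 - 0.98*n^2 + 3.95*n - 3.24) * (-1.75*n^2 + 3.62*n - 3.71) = -1.0325*n^5 + 3.8508*n^4 - 12.649*n^3 + 23.6048*n^2 - 26.3833*n + 12.0204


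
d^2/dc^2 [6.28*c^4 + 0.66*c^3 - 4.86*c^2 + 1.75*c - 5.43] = 75.36*c^2 + 3.96*c - 9.72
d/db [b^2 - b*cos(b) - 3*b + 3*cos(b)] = b*sin(b) + 2*b - 3*sin(b) - cos(b) - 3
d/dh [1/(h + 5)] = -1/(h + 5)^2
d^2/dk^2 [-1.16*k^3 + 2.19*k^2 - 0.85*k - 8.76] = 4.38 - 6.96*k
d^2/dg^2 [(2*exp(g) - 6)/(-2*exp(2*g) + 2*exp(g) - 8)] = (-exp(4*g) + 11*exp(3*g) + 15*exp(2*g) - 49*exp(g) - 4)*exp(g)/(exp(6*g) - 3*exp(5*g) + 15*exp(4*g) - 25*exp(3*g) + 60*exp(2*g) - 48*exp(g) + 64)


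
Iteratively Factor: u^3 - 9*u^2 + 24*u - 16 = (u - 4)*(u^2 - 5*u + 4) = (u - 4)^2*(u - 1)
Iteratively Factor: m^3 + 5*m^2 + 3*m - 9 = (m - 1)*(m^2 + 6*m + 9) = (m - 1)*(m + 3)*(m + 3)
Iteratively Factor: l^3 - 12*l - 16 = (l + 2)*(l^2 - 2*l - 8) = (l + 2)^2*(l - 4)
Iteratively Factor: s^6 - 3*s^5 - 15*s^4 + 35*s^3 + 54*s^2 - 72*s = (s + 2)*(s^5 - 5*s^4 - 5*s^3 + 45*s^2 - 36*s) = s*(s + 2)*(s^4 - 5*s^3 - 5*s^2 + 45*s - 36) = s*(s + 2)*(s + 3)*(s^3 - 8*s^2 + 19*s - 12) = s*(s - 4)*(s + 2)*(s + 3)*(s^2 - 4*s + 3) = s*(s - 4)*(s - 3)*(s + 2)*(s + 3)*(s - 1)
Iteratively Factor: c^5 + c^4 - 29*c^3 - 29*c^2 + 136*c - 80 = (c - 1)*(c^4 + 2*c^3 - 27*c^2 - 56*c + 80) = (c - 5)*(c - 1)*(c^3 + 7*c^2 + 8*c - 16) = (c - 5)*(c - 1)^2*(c^2 + 8*c + 16) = (c - 5)*(c - 1)^2*(c + 4)*(c + 4)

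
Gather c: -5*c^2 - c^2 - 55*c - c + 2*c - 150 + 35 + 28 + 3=-6*c^2 - 54*c - 84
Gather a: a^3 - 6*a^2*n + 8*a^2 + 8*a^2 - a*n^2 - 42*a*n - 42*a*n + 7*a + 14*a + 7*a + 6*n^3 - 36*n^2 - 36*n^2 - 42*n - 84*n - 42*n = a^3 + a^2*(16 - 6*n) + a*(-n^2 - 84*n + 28) + 6*n^3 - 72*n^2 - 168*n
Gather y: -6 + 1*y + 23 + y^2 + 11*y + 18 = y^2 + 12*y + 35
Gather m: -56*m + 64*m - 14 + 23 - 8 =8*m + 1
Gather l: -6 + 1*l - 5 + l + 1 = 2*l - 10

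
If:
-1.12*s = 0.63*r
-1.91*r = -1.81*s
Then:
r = 0.00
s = 0.00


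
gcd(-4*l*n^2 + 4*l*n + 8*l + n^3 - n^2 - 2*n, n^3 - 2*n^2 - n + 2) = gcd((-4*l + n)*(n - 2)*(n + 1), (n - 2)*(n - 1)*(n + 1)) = n^2 - n - 2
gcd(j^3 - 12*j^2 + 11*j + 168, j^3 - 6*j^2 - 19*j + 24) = j^2 - 5*j - 24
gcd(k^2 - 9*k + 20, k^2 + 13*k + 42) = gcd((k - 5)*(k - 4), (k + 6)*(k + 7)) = 1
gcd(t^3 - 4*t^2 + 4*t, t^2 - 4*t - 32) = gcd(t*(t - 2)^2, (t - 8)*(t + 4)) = 1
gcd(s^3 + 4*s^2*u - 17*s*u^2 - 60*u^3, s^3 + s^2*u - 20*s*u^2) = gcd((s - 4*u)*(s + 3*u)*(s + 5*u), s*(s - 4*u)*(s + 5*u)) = s^2 + s*u - 20*u^2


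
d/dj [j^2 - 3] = 2*j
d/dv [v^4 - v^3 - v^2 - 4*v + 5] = 4*v^3 - 3*v^2 - 2*v - 4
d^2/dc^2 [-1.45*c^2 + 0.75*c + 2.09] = -2.90000000000000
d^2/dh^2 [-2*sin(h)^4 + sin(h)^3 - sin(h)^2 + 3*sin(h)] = 32*sin(h)^4 - 9*sin(h)^3 - 20*sin(h)^2 + 3*sin(h) - 2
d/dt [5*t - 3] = 5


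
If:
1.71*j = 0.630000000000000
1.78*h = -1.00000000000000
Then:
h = -0.56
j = 0.37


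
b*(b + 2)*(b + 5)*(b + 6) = b^4 + 13*b^3 + 52*b^2 + 60*b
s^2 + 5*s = s*(s + 5)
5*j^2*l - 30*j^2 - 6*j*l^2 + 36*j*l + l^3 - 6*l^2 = (-5*j + l)*(-j + l)*(l - 6)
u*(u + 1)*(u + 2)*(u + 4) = u^4 + 7*u^3 + 14*u^2 + 8*u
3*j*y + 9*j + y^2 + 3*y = (3*j + y)*(y + 3)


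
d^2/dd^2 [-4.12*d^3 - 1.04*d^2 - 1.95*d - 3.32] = -24.72*d - 2.08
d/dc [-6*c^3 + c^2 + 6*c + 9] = -18*c^2 + 2*c + 6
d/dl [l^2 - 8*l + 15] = 2*l - 8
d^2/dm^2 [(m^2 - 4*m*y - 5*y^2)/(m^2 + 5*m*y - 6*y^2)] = 2*y*(9*m^3 - 3*m^2*y + 147*m*y^2 + 239*y^3)/(-m^6 - 15*m^5*y - 57*m^4*y^2 + 55*m^3*y^3 + 342*m^2*y^4 - 540*m*y^5 + 216*y^6)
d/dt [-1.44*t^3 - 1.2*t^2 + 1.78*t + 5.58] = -4.32*t^2 - 2.4*t + 1.78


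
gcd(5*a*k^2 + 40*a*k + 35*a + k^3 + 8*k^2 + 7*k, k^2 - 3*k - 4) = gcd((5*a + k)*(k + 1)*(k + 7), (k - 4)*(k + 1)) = k + 1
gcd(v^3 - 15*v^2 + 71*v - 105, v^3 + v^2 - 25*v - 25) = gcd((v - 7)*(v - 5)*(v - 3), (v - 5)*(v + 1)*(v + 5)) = v - 5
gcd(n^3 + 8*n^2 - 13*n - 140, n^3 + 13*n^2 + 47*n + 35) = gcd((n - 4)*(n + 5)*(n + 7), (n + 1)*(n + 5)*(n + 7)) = n^2 + 12*n + 35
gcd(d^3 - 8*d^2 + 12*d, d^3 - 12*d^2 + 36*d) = d^2 - 6*d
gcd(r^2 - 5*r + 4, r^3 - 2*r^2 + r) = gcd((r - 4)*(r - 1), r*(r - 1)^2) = r - 1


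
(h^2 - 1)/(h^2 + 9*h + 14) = (h^2 - 1)/(h^2 + 9*h + 14)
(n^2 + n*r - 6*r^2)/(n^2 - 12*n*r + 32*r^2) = (n^2 + n*r - 6*r^2)/(n^2 - 12*n*r + 32*r^2)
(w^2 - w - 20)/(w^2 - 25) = (w + 4)/(w + 5)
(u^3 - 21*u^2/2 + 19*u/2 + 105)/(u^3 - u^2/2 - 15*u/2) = (u^2 - 13*u + 42)/(u*(u - 3))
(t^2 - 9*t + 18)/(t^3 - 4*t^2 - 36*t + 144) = (t - 3)/(t^2 + 2*t - 24)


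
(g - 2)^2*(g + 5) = g^3 + g^2 - 16*g + 20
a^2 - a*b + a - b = (a + 1)*(a - b)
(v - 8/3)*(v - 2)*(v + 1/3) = v^3 - 13*v^2/3 + 34*v/9 + 16/9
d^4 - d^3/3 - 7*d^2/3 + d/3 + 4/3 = (d - 4/3)*(d - 1)*(d + 1)^2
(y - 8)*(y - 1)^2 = y^3 - 10*y^2 + 17*y - 8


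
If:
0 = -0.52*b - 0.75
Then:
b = -1.44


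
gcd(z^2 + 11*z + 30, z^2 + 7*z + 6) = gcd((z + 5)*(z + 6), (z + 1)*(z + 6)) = z + 6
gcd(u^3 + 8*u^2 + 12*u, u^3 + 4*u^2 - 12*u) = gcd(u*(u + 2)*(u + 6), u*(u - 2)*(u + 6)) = u^2 + 6*u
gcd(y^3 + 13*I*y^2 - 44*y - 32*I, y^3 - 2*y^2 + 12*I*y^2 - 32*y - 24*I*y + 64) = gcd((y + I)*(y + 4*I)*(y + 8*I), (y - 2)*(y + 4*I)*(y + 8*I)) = y^2 + 12*I*y - 32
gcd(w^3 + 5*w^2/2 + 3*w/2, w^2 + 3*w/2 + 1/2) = w + 1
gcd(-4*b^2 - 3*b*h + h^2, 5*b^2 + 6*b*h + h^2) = b + h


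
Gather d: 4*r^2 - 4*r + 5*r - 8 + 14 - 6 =4*r^2 + r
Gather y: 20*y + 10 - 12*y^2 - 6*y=-12*y^2 + 14*y + 10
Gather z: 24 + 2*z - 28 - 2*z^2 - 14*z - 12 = -2*z^2 - 12*z - 16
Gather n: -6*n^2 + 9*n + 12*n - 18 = -6*n^2 + 21*n - 18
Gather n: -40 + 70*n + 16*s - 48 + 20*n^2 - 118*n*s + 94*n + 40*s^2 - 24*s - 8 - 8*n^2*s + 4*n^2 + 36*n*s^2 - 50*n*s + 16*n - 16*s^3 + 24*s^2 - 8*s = n^2*(24 - 8*s) + n*(36*s^2 - 168*s + 180) - 16*s^3 + 64*s^2 - 16*s - 96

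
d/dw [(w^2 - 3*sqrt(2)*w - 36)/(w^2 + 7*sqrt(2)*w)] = 2*(5*sqrt(2)*w^2 + 36*w + 126*sqrt(2))/(w^2*(w^2 + 14*sqrt(2)*w + 98))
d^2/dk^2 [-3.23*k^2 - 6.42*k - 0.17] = -6.46000000000000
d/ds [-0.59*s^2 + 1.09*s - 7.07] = 1.09 - 1.18*s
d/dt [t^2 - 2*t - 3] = 2*t - 2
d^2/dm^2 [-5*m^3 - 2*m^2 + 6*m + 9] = -30*m - 4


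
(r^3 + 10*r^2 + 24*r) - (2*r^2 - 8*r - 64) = r^3 + 8*r^2 + 32*r + 64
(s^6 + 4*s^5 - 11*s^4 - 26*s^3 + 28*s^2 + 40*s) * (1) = s^6 + 4*s^5 - 11*s^4 - 26*s^3 + 28*s^2 + 40*s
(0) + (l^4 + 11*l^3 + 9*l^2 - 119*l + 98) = l^4 + 11*l^3 + 9*l^2 - 119*l + 98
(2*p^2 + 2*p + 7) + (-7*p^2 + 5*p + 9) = -5*p^2 + 7*p + 16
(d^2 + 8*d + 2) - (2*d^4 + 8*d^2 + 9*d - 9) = -2*d^4 - 7*d^2 - d + 11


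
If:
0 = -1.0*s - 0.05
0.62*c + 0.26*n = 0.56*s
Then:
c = -0.419354838709677*n - 0.0451612903225806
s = -0.05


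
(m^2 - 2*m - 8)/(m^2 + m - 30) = (m^2 - 2*m - 8)/(m^2 + m - 30)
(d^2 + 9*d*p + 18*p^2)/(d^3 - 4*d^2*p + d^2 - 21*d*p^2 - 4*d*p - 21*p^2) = (-d - 6*p)/(-d^2 + 7*d*p - d + 7*p)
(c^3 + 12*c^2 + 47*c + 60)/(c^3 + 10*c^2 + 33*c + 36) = (c + 5)/(c + 3)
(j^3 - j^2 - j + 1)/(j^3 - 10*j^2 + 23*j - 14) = (j^2 - 1)/(j^2 - 9*j + 14)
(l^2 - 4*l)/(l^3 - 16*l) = 1/(l + 4)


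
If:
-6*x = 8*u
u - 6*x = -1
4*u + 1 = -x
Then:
No Solution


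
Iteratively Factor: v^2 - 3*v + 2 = (v - 1)*(v - 2)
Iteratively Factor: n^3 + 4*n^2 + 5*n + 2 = (n + 2)*(n^2 + 2*n + 1) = (n + 1)*(n + 2)*(n + 1)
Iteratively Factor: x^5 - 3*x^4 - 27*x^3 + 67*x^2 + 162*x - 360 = (x - 3)*(x^4 - 27*x^2 - 14*x + 120) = (x - 5)*(x - 3)*(x^3 + 5*x^2 - 2*x - 24) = (x - 5)*(x - 3)*(x + 4)*(x^2 + x - 6) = (x - 5)*(x - 3)*(x - 2)*(x + 4)*(x + 3)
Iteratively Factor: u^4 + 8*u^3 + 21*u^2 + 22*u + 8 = (u + 2)*(u^3 + 6*u^2 + 9*u + 4) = (u + 2)*(u + 4)*(u^2 + 2*u + 1) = (u + 1)*(u + 2)*(u + 4)*(u + 1)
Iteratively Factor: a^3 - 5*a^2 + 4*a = (a)*(a^2 - 5*a + 4) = a*(a - 4)*(a - 1)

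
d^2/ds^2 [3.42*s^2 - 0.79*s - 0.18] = 6.84000000000000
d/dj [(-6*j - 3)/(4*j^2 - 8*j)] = 3*(j^2 + j - 1)/(2*j^2*(j^2 - 4*j + 4))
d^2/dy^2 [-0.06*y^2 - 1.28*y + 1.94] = -0.120000000000000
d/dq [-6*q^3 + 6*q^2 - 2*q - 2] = -18*q^2 + 12*q - 2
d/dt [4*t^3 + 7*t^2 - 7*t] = 12*t^2 + 14*t - 7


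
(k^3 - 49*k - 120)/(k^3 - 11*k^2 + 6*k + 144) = (k + 5)/(k - 6)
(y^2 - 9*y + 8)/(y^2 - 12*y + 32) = (y - 1)/(y - 4)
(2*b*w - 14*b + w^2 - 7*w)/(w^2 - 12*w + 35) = (2*b + w)/(w - 5)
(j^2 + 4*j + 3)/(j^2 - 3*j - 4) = (j + 3)/(j - 4)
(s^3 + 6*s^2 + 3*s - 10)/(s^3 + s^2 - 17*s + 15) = (s + 2)/(s - 3)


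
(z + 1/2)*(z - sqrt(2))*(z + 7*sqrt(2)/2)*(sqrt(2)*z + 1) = sqrt(2)*z^4 + sqrt(2)*z^3/2 + 6*z^3 - 9*sqrt(2)*z^2/2 + 3*z^2 - 7*z - 9*sqrt(2)*z/4 - 7/2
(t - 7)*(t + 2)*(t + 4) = t^3 - t^2 - 34*t - 56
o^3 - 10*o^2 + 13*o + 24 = (o - 8)*(o - 3)*(o + 1)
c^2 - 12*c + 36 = (c - 6)^2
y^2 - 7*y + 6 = (y - 6)*(y - 1)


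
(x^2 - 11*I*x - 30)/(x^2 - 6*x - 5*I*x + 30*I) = (x - 6*I)/(x - 6)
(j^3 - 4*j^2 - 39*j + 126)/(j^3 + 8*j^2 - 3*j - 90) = (j - 7)/(j + 5)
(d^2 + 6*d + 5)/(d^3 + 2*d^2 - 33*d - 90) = (d + 1)/(d^2 - 3*d - 18)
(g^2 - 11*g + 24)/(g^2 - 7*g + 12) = (g - 8)/(g - 4)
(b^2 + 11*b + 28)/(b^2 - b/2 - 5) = 2*(b^2 + 11*b + 28)/(2*b^2 - b - 10)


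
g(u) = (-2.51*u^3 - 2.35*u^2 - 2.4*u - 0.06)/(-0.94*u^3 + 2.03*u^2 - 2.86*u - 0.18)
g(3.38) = 5.75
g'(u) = (-7.53*u^2 - 4.7*u - 2.4)/(-0.94*u^3 + 2.03*u^2 - 2.86*u - 0.18) + (2.82*u^2 - 4.06*u + 2.86)*(-2.51*u^3 - 2.35*u^2 - 2.4*u - 0.06)/(-0.94*u^3 + 2.03*u^2 - 2.86*u - 0.18)^2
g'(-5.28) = -0.15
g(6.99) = 4.09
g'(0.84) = 4.25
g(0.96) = 3.58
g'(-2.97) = -0.28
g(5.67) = 4.46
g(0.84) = 3.06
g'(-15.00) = -0.03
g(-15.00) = 2.17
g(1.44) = 5.49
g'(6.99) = -0.23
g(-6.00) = 1.61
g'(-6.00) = -0.13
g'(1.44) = 3.14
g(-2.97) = 1.02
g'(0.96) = 4.38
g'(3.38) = -0.80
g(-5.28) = 1.51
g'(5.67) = -0.36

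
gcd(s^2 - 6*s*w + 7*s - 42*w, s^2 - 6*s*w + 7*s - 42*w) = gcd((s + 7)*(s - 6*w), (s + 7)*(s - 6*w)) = s^2 - 6*s*w + 7*s - 42*w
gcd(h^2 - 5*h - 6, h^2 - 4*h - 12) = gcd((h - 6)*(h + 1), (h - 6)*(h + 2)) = h - 6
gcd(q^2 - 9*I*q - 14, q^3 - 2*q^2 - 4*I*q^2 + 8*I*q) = 1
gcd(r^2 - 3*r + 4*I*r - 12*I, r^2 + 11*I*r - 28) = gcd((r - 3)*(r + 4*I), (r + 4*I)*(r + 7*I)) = r + 4*I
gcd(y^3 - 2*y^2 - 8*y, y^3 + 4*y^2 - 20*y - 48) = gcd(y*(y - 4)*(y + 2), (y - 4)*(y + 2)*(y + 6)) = y^2 - 2*y - 8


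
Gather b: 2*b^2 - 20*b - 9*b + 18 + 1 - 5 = 2*b^2 - 29*b + 14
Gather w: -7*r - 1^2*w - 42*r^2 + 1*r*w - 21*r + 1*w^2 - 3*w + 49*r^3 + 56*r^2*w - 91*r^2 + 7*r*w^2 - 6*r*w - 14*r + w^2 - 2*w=49*r^3 - 133*r^2 - 42*r + w^2*(7*r + 2) + w*(56*r^2 - 5*r - 6)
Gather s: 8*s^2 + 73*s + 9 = 8*s^2 + 73*s + 9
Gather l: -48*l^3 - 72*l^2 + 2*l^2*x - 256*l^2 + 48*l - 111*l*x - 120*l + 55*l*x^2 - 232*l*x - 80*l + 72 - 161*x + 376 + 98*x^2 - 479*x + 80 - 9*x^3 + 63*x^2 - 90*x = -48*l^3 + l^2*(2*x - 328) + l*(55*x^2 - 343*x - 152) - 9*x^3 + 161*x^2 - 730*x + 528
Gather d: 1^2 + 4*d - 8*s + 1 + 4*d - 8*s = 8*d - 16*s + 2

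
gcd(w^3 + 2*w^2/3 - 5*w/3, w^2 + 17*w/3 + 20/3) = w + 5/3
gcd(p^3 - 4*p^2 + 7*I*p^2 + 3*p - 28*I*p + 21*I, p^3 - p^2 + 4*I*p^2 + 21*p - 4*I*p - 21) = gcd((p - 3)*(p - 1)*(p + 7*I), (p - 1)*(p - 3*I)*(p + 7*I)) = p^2 + p*(-1 + 7*I) - 7*I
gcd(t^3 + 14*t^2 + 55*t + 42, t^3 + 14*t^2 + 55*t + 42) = t^3 + 14*t^2 + 55*t + 42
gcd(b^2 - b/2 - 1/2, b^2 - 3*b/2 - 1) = b + 1/2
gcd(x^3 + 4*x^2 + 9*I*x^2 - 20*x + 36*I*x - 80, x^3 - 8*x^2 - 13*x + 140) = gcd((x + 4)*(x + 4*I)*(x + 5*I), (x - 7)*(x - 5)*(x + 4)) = x + 4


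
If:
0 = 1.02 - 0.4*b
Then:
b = 2.55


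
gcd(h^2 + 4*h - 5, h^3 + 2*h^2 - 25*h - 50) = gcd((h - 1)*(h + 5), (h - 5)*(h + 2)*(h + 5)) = h + 5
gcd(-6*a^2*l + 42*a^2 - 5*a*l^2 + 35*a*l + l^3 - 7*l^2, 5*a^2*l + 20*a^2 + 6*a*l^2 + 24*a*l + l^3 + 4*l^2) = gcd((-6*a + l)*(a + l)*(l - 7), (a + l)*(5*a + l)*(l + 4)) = a + l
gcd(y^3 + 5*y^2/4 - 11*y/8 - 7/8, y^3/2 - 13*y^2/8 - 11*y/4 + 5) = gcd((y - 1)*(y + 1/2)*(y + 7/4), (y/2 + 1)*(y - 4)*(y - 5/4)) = 1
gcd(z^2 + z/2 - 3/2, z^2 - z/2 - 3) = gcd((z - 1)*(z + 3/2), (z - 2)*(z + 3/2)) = z + 3/2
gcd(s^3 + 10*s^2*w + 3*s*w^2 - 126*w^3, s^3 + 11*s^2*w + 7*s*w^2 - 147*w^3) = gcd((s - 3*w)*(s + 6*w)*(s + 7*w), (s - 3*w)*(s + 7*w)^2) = s^2 + 4*s*w - 21*w^2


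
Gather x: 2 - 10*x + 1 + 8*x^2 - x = 8*x^2 - 11*x + 3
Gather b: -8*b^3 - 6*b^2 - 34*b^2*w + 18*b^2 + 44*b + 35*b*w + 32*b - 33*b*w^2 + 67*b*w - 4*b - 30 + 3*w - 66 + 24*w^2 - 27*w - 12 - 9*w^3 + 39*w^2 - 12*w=-8*b^3 + b^2*(12 - 34*w) + b*(-33*w^2 + 102*w + 72) - 9*w^3 + 63*w^2 - 36*w - 108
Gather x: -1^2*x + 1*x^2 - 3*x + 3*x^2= 4*x^2 - 4*x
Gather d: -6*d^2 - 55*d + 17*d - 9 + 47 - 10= -6*d^2 - 38*d + 28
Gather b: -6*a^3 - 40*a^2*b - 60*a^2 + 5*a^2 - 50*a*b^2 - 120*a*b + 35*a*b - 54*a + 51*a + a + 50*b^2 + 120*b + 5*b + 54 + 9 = -6*a^3 - 55*a^2 - 2*a + b^2*(50 - 50*a) + b*(-40*a^2 - 85*a + 125) + 63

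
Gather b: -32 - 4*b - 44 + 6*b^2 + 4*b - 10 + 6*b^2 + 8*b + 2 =12*b^2 + 8*b - 84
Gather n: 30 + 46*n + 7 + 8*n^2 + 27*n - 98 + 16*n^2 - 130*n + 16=24*n^2 - 57*n - 45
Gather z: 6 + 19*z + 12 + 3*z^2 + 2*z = 3*z^2 + 21*z + 18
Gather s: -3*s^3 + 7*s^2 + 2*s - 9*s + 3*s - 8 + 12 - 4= -3*s^3 + 7*s^2 - 4*s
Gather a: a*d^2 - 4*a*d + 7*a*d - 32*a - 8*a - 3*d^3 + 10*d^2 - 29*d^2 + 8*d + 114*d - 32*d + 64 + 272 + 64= a*(d^2 + 3*d - 40) - 3*d^3 - 19*d^2 + 90*d + 400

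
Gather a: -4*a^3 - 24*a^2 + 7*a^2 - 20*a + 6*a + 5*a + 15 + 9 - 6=-4*a^3 - 17*a^2 - 9*a + 18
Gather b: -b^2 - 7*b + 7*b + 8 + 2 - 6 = 4 - b^2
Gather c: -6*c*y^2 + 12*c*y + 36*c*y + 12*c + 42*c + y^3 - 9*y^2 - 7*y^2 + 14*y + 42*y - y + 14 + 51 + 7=c*(-6*y^2 + 48*y + 54) + y^3 - 16*y^2 + 55*y + 72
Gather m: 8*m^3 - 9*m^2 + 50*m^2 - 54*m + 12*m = 8*m^3 + 41*m^2 - 42*m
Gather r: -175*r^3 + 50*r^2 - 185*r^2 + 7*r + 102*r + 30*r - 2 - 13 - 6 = -175*r^3 - 135*r^2 + 139*r - 21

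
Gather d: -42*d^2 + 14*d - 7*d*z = -42*d^2 + d*(14 - 7*z)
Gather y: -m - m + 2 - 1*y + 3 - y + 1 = -2*m - 2*y + 6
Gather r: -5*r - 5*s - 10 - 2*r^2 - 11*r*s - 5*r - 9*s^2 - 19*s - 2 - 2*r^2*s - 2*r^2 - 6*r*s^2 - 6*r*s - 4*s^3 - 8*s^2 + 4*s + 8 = r^2*(-2*s - 4) + r*(-6*s^2 - 17*s - 10) - 4*s^3 - 17*s^2 - 20*s - 4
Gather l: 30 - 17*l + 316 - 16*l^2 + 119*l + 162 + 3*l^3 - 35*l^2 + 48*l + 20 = 3*l^3 - 51*l^2 + 150*l + 528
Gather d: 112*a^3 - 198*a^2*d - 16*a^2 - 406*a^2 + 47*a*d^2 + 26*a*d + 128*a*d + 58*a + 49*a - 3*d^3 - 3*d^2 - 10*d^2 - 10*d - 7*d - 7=112*a^3 - 422*a^2 + 107*a - 3*d^3 + d^2*(47*a - 13) + d*(-198*a^2 + 154*a - 17) - 7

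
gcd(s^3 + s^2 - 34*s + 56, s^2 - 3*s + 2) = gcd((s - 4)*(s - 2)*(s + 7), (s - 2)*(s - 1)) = s - 2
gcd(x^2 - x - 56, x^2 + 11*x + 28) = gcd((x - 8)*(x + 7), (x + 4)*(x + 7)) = x + 7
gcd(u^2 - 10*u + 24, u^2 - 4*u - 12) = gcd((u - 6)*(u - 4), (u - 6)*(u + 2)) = u - 6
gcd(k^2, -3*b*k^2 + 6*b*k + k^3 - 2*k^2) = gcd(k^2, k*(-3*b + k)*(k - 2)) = k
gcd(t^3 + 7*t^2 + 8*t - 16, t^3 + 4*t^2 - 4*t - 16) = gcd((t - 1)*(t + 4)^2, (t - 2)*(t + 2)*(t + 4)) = t + 4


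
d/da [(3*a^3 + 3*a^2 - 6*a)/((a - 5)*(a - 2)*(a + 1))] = 3*(-7*a^4 + 10*a^3 + 21*a^2 + 20*a - 20)/(a^6 - 12*a^5 + 42*a^4 - 16*a^3 - 111*a^2 + 60*a + 100)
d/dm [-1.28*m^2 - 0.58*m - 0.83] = -2.56*m - 0.58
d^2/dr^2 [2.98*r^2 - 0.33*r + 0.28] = 5.96000000000000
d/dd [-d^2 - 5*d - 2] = -2*d - 5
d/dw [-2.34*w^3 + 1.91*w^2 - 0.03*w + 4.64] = -7.02*w^2 + 3.82*w - 0.03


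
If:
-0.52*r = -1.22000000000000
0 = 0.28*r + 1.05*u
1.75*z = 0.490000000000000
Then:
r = 2.35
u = -0.63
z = 0.28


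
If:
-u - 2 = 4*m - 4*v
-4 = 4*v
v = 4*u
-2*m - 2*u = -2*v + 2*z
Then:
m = -23/16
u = -1/4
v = -1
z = 11/16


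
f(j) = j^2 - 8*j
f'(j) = 2*j - 8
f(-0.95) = 8.50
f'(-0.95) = -9.90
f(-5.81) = 80.24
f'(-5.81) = -19.62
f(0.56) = -4.17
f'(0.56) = -6.88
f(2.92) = -14.83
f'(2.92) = -2.16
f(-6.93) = 103.46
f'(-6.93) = -21.86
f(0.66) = -4.84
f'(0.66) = -6.68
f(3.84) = -15.97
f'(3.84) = -0.32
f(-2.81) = 30.38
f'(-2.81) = -13.62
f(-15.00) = 345.00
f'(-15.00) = -38.00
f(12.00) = 48.00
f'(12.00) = 16.00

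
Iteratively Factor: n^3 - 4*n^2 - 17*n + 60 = (n + 4)*(n^2 - 8*n + 15) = (n - 3)*(n + 4)*(n - 5)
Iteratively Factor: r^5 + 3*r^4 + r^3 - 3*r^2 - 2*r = (r + 1)*(r^4 + 2*r^3 - r^2 - 2*r) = (r + 1)*(r + 2)*(r^3 - r) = (r + 1)^2*(r + 2)*(r^2 - r) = (r - 1)*(r + 1)^2*(r + 2)*(r)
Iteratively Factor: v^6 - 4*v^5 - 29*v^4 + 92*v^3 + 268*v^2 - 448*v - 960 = (v + 4)*(v^5 - 8*v^4 + 3*v^3 + 80*v^2 - 52*v - 240) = (v + 2)*(v + 4)*(v^4 - 10*v^3 + 23*v^2 + 34*v - 120) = (v + 2)^2*(v + 4)*(v^3 - 12*v^2 + 47*v - 60) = (v - 5)*(v + 2)^2*(v + 4)*(v^2 - 7*v + 12) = (v - 5)*(v - 4)*(v + 2)^2*(v + 4)*(v - 3)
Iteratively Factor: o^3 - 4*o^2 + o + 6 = (o + 1)*(o^2 - 5*o + 6) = (o - 2)*(o + 1)*(o - 3)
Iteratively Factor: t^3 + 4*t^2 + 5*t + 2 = (t + 1)*(t^2 + 3*t + 2) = (t + 1)*(t + 2)*(t + 1)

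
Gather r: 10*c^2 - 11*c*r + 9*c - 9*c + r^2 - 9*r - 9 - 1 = 10*c^2 + r^2 + r*(-11*c - 9) - 10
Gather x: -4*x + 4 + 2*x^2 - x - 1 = 2*x^2 - 5*x + 3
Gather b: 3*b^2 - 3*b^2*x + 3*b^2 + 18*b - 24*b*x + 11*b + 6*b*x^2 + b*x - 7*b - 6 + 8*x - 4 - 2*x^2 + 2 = b^2*(6 - 3*x) + b*(6*x^2 - 23*x + 22) - 2*x^2 + 8*x - 8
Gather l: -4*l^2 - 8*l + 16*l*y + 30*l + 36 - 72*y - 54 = -4*l^2 + l*(16*y + 22) - 72*y - 18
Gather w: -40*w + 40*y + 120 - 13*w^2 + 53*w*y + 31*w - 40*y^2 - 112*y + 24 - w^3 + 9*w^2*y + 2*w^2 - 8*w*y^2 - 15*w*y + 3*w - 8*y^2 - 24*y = -w^3 + w^2*(9*y - 11) + w*(-8*y^2 + 38*y - 6) - 48*y^2 - 96*y + 144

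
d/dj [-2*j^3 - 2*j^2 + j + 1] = -6*j^2 - 4*j + 1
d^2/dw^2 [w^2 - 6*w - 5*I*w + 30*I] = 2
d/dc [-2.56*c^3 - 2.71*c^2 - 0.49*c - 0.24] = -7.68*c^2 - 5.42*c - 0.49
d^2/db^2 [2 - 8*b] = 0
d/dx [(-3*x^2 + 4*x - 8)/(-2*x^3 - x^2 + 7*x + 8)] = (-6*x^4 + 16*x^3 - 65*x^2 - 64*x + 88)/(4*x^6 + 4*x^5 - 27*x^4 - 46*x^3 + 33*x^2 + 112*x + 64)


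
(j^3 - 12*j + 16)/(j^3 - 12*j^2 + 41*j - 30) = (j^3 - 12*j + 16)/(j^3 - 12*j^2 + 41*j - 30)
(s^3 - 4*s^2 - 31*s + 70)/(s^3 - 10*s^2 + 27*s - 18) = (s^3 - 4*s^2 - 31*s + 70)/(s^3 - 10*s^2 + 27*s - 18)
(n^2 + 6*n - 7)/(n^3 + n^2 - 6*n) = (n^2 + 6*n - 7)/(n*(n^2 + n - 6))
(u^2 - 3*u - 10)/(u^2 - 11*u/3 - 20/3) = 3*(u + 2)/(3*u + 4)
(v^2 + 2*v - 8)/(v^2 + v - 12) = (v - 2)/(v - 3)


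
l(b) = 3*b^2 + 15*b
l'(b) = 6*b + 15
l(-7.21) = 47.80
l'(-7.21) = -28.26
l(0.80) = 13.92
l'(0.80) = 19.80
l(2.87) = 67.76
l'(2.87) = 32.22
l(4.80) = 141.12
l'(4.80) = 43.80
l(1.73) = 34.93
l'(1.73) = 25.38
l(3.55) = 91.06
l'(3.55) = 36.30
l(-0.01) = -0.15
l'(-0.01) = 14.94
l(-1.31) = -14.50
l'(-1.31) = 7.14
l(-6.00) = 18.00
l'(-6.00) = -21.00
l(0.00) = 0.00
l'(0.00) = 15.00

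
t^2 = t^2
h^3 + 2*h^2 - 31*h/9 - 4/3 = (h - 4/3)*(h + 1/3)*(h + 3)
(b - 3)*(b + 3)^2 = b^3 + 3*b^2 - 9*b - 27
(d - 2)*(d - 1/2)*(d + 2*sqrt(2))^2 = d^4 - 5*d^3/2 + 4*sqrt(2)*d^3 - 10*sqrt(2)*d^2 + 9*d^2 - 20*d + 4*sqrt(2)*d + 8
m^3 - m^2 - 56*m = m*(m - 8)*(m + 7)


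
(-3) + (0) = -3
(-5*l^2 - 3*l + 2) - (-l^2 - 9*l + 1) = -4*l^2 + 6*l + 1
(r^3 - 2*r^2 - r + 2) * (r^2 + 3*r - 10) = r^5 + r^4 - 17*r^3 + 19*r^2 + 16*r - 20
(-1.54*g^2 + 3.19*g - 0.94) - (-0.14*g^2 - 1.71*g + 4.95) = -1.4*g^2 + 4.9*g - 5.89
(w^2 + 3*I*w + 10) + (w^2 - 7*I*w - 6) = 2*w^2 - 4*I*w + 4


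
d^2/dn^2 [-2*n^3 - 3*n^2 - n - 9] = -12*n - 6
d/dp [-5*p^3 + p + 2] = 1 - 15*p^2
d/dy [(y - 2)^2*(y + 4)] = 3*y^2 - 12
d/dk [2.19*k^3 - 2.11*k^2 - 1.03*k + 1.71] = 6.57*k^2 - 4.22*k - 1.03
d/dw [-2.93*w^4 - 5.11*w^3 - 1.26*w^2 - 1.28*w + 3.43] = -11.72*w^3 - 15.33*w^2 - 2.52*w - 1.28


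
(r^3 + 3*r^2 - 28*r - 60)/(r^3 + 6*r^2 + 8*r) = (r^2 + r - 30)/(r*(r + 4))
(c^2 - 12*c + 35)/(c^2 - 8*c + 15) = (c - 7)/(c - 3)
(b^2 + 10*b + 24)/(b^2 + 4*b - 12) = (b + 4)/(b - 2)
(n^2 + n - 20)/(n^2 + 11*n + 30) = (n - 4)/(n + 6)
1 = 1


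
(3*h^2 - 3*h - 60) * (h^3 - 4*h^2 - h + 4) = 3*h^5 - 15*h^4 - 51*h^3 + 255*h^2 + 48*h - 240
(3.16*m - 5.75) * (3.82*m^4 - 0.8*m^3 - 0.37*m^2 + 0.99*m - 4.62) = 12.0712*m^5 - 24.493*m^4 + 3.4308*m^3 + 5.2559*m^2 - 20.2917*m + 26.565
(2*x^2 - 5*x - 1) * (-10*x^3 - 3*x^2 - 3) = -20*x^5 + 44*x^4 + 25*x^3 - 3*x^2 + 15*x + 3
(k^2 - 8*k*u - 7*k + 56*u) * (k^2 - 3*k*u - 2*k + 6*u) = k^4 - 11*k^3*u - 9*k^3 + 24*k^2*u^2 + 99*k^2*u + 14*k^2 - 216*k*u^2 - 154*k*u + 336*u^2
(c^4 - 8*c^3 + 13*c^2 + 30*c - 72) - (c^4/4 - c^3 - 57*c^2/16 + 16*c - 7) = 3*c^4/4 - 7*c^3 + 265*c^2/16 + 14*c - 65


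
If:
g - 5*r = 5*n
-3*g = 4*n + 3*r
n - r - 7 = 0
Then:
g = -35/37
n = 126/37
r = -133/37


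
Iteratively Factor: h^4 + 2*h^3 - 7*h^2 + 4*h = (h - 1)*(h^3 + 3*h^2 - 4*h) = h*(h - 1)*(h^2 + 3*h - 4) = h*(h - 1)*(h + 4)*(h - 1)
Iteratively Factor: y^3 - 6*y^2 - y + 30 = (y - 5)*(y^2 - y - 6) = (y - 5)*(y - 3)*(y + 2)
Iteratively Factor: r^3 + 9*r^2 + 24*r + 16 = (r + 1)*(r^2 + 8*r + 16) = (r + 1)*(r + 4)*(r + 4)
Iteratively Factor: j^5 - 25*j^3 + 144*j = (j - 3)*(j^4 + 3*j^3 - 16*j^2 - 48*j) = j*(j - 3)*(j^3 + 3*j^2 - 16*j - 48) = j*(j - 4)*(j - 3)*(j^2 + 7*j + 12) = j*(j - 4)*(j - 3)*(j + 3)*(j + 4)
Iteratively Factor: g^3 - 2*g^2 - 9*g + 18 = (g - 3)*(g^2 + g - 6) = (g - 3)*(g - 2)*(g + 3)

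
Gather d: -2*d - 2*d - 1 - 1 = -4*d - 2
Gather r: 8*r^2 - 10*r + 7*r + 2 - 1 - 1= 8*r^2 - 3*r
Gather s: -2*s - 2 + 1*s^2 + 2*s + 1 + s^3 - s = s^3 + s^2 - s - 1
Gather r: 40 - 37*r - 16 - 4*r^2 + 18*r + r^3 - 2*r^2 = r^3 - 6*r^2 - 19*r + 24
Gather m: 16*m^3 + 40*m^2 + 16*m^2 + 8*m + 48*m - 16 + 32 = 16*m^3 + 56*m^2 + 56*m + 16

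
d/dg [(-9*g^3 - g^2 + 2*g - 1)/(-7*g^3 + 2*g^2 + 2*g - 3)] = (-25*g^4 - 8*g^3 + 54*g^2 + 10*g - 4)/(49*g^6 - 28*g^5 - 24*g^4 + 50*g^3 - 8*g^2 - 12*g + 9)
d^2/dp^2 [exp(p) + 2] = exp(p)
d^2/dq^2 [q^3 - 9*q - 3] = 6*q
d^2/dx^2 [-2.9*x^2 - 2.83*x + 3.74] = -5.80000000000000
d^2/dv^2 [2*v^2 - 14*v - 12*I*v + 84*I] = 4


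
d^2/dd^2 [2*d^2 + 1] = 4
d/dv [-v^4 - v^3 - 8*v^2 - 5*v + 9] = -4*v^3 - 3*v^2 - 16*v - 5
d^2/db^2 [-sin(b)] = sin(b)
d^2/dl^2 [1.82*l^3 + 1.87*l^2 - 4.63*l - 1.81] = 10.92*l + 3.74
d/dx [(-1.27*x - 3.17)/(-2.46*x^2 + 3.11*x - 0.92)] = (-3.1242*x^2 - 15.5964*x + 11.0271)/(6.0516*x^4 - 15.3012*x^3 + 14.1985*x^2 - 5.7224*x + 0.8464)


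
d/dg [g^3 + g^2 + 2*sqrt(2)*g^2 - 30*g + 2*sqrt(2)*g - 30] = 3*g^2 + 2*g + 4*sqrt(2)*g - 30 + 2*sqrt(2)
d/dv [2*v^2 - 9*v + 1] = 4*v - 9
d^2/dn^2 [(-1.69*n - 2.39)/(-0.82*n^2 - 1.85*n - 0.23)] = ((1.64*n + 1.85)*(1.69*n + 2.39)*(3.28*n + 3.7) - (8.3148*n + 10.1726)*(0.82*n^2 + 1.85*n + 0.23))/(0.82*n^2 + 1.85*n + 0.23)^3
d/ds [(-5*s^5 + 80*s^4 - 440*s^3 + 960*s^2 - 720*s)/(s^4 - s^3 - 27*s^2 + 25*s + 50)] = 5*(-s^6 - 2*s^5 + 149*s^4 - 744*s^3 + 378*s^2 + 3000*s - 1800)/(s^6 + 2*s^5 - 49*s^4 - 100*s^3 + 575*s^2 + 1250*s + 625)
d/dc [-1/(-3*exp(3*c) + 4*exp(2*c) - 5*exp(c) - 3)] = (-9*exp(2*c) + 8*exp(c) - 5)*exp(c)/(3*exp(3*c) - 4*exp(2*c) + 5*exp(c) + 3)^2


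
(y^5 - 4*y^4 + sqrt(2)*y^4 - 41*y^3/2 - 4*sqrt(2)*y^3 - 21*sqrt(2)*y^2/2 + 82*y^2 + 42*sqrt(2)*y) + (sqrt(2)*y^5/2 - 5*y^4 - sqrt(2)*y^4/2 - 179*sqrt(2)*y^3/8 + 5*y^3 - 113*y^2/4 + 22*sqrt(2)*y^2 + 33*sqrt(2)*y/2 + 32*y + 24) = sqrt(2)*y^5/2 + y^5 - 9*y^4 + sqrt(2)*y^4/2 - 211*sqrt(2)*y^3/8 - 31*y^3/2 + 23*sqrt(2)*y^2/2 + 215*y^2/4 + 32*y + 117*sqrt(2)*y/2 + 24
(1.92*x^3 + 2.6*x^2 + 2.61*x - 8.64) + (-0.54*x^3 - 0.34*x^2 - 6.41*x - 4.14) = 1.38*x^3 + 2.26*x^2 - 3.8*x - 12.78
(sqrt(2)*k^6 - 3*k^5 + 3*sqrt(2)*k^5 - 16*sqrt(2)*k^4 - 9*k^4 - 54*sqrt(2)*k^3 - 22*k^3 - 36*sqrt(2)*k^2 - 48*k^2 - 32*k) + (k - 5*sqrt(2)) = sqrt(2)*k^6 - 3*k^5 + 3*sqrt(2)*k^5 - 16*sqrt(2)*k^4 - 9*k^4 - 54*sqrt(2)*k^3 - 22*k^3 - 36*sqrt(2)*k^2 - 48*k^2 - 31*k - 5*sqrt(2)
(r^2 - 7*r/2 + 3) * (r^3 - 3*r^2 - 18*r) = r^5 - 13*r^4/2 - 9*r^3/2 + 54*r^2 - 54*r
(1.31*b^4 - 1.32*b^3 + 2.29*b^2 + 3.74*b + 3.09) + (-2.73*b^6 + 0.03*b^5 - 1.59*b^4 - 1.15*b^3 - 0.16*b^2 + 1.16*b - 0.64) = -2.73*b^6 + 0.03*b^5 - 0.28*b^4 - 2.47*b^3 + 2.13*b^2 + 4.9*b + 2.45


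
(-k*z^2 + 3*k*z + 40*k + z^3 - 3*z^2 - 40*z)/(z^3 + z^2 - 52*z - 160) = (-k + z)/(z + 4)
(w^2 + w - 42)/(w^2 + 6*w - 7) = (w - 6)/(w - 1)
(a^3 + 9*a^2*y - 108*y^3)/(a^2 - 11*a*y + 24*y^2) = (-a^2 - 12*a*y - 36*y^2)/(-a + 8*y)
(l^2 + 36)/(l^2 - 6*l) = (l^2 + 36)/(l*(l - 6))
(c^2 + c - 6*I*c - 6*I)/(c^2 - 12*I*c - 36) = (c + 1)/(c - 6*I)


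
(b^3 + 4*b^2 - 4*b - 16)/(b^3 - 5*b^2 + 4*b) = (b^3 + 4*b^2 - 4*b - 16)/(b*(b^2 - 5*b + 4))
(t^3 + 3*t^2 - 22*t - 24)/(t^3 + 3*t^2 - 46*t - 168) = (t^2 - 3*t - 4)/(t^2 - 3*t - 28)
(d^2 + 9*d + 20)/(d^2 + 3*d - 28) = (d^2 + 9*d + 20)/(d^2 + 3*d - 28)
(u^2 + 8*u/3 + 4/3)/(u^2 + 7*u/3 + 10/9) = 3*(u + 2)/(3*u + 5)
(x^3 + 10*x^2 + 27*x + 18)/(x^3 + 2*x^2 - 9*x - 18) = (x^2 + 7*x + 6)/(x^2 - x - 6)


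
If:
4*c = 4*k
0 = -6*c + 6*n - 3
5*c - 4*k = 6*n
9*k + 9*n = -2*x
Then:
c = -3/5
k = -3/5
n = -1/10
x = 63/20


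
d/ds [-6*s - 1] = -6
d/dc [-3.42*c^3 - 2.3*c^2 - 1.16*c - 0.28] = -10.26*c^2 - 4.6*c - 1.16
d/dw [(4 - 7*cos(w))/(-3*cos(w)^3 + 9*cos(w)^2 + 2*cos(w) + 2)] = 16*(42*cos(w)^3 - 99*cos(w)^2 + 72*cos(w) + 22)*sin(w)/(36*sin(w)^2 + cos(w) + 3*cos(3*w) - 44)^2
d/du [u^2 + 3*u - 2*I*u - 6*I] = 2*u + 3 - 2*I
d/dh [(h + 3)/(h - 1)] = -4/(h - 1)^2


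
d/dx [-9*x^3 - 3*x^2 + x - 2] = -27*x^2 - 6*x + 1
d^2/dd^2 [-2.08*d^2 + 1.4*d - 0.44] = -4.16000000000000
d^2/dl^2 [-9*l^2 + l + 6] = -18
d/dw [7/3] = 0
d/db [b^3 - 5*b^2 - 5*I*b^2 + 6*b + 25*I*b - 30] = 3*b^2 - 10*b - 10*I*b + 6 + 25*I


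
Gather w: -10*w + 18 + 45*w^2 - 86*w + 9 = 45*w^2 - 96*w + 27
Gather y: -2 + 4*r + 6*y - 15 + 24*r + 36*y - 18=28*r + 42*y - 35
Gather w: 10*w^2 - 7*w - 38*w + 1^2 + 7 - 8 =10*w^2 - 45*w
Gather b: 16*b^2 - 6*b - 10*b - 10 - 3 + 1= 16*b^2 - 16*b - 12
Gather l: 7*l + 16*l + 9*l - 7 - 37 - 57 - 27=32*l - 128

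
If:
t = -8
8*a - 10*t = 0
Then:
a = -10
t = -8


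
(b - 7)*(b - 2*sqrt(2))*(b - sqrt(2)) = b^3 - 7*b^2 - 3*sqrt(2)*b^2 + 4*b + 21*sqrt(2)*b - 28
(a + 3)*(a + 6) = a^2 + 9*a + 18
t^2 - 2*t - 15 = (t - 5)*(t + 3)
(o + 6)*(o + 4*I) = o^2 + 6*o + 4*I*o + 24*I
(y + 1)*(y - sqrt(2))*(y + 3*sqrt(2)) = y^3 + y^2 + 2*sqrt(2)*y^2 - 6*y + 2*sqrt(2)*y - 6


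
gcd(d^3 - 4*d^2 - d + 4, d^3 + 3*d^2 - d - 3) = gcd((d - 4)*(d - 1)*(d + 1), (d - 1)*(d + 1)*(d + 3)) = d^2 - 1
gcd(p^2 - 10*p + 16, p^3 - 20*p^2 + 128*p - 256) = p - 8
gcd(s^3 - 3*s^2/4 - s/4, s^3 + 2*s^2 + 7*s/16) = s^2 + s/4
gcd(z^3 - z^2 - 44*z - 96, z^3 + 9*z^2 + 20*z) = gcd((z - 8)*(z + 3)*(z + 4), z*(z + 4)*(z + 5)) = z + 4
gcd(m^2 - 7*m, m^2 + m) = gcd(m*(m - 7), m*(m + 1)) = m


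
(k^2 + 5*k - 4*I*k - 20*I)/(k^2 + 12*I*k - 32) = (k^2 + k*(5 - 4*I) - 20*I)/(k^2 + 12*I*k - 32)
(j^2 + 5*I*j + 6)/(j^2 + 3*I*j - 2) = (j^2 + 5*I*j + 6)/(j^2 + 3*I*j - 2)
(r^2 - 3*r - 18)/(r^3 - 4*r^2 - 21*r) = (r - 6)/(r*(r - 7))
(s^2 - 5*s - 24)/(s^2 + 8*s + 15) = (s - 8)/(s + 5)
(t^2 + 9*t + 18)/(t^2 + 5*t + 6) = (t + 6)/(t + 2)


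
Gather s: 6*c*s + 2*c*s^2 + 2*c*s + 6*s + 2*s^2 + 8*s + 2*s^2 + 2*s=s^2*(2*c + 4) + s*(8*c + 16)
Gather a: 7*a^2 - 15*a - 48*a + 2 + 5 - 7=7*a^2 - 63*a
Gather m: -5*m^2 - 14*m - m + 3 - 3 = -5*m^2 - 15*m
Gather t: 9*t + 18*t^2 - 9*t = 18*t^2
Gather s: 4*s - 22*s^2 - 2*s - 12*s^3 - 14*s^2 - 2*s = -12*s^3 - 36*s^2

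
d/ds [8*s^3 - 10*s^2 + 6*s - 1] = 24*s^2 - 20*s + 6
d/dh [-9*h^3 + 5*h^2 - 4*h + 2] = -27*h^2 + 10*h - 4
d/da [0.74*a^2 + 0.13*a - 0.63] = 1.48*a + 0.13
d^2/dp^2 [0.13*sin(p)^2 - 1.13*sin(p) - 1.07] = 1.13*sin(p) + 0.26*cos(2*p)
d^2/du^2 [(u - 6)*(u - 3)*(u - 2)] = 6*u - 22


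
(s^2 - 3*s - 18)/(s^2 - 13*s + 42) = (s + 3)/(s - 7)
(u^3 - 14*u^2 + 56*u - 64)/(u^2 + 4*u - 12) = (u^2 - 12*u + 32)/(u + 6)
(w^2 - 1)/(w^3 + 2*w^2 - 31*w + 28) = (w + 1)/(w^2 + 3*w - 28)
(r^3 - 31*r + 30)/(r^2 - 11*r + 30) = (r^2 + 5*r - 6)/(r - 6)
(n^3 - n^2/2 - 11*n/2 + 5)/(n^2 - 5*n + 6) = (2*n^2 + 3*n - 5)/(2*(n - 3))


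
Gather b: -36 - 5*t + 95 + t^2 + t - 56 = t^2 - 4*t + 3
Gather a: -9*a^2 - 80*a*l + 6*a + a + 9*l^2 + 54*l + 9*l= -9*a^2 + a*(7 - 80*l) + 9*l^2 + 63*l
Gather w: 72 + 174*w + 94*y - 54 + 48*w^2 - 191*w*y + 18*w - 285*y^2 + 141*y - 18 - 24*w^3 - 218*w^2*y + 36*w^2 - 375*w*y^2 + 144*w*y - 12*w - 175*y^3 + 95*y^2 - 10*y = -24*w^3 + w^2*(84 - 218*y) + w*(-375*y^2 - 47*y + 180) - 175*y^3 - 190*y^2 + 225*y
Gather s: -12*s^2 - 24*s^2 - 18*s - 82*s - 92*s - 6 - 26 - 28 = -36*s^2 - 192*s - 60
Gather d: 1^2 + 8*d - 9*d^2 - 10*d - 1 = -9*d^2 - 2*d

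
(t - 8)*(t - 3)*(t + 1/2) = t^3 - 21*t^2/2 + 37*t/2 + 12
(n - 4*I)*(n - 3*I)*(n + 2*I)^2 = n^4 - 3*I*n^3 + 12*n^2 - 20*I*n + 48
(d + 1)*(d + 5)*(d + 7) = d^3 + 13*d^2 + 47*d + 35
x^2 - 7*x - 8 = (x - 8)*(x + 1)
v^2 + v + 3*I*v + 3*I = (v + 1)*(v + 3*I)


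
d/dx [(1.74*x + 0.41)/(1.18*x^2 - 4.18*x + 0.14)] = (-2.0532*x^2 - 0.9676*x + 1.9574)/(1.3924*x^4 - 9.8648*x^3 + 17.8028*x^2 - 1.1704*x + 0.0196)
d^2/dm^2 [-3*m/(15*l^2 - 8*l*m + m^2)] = 6*(-4*m*(4*l - m)^2 + (-8*l + 3*m)*(15*l^2 - 8*l*m + m^2))/(15*l^2 - 8*l*m + m^2)^3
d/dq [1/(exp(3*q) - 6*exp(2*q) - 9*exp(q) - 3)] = 3*(-exp(2*q) + 4*exp(q) + 3)*exp(q)/(-exp(3*q) + 6*exp(2*q) + 9*exp(q) + 3)^2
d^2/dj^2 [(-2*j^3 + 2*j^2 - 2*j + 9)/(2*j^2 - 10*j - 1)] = 4*(-86*j^3 + 30*j^2 - 279*j + 470)/(8*j^6 - 120*j^5 + 588*j^4 - 880*j^3 - 294*j^2 - 30*j - 1)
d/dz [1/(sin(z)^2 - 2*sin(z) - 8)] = 2*(1 - sin(z))*cos(z)/((sin(z) - 4)^2*(sin(z) + 2)^2)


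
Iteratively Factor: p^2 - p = (p)*(p - 1)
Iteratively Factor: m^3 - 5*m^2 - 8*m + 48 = (m - 4)*(m^2 - m - 12) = (m - 4)^2*(m + 3)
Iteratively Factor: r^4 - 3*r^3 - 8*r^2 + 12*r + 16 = (r - 2)*(r^3 - r^2 - 10*r - 8) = (r - 2)*(r + 2)*(r^2 - 3*r - 4) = (r - 4)*(r - 2)*(r + 2)*(r + 1)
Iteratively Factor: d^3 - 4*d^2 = (d)*(d^2 - 4*d) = d^2*(d - 4)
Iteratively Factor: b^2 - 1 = (b + 1)*(b - 1)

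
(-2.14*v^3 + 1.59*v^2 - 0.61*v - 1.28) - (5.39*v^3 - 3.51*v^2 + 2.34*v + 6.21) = -7.53*v^3 + 5.1*v^2 - 2.95*v - 7.49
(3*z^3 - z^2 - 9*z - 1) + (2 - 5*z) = 3*z^3 - z^2 - 14*z + 1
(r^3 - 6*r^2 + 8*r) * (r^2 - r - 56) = r^5 - 7*r^4 - 42*r^3 + 328*r^2 - 448*r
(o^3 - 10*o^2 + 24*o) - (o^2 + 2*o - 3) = o^3 - 11*o^2 + 22*o + 3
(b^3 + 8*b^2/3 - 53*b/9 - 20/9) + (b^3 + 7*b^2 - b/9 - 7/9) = 2*b^3 + 29*b^2/3 - 6*b - 3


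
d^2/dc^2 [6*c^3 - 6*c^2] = 36*c - 12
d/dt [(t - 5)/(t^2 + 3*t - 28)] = (t^2 + 3*t - (t - 5)*(2*t + 3) - 28)/(t^2 + 3*t - 28)^2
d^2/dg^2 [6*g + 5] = 0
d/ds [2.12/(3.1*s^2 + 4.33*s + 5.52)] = (-13.144*s - 9.1796)/(3.1*s^2 + 4.33*s + 5.52)^2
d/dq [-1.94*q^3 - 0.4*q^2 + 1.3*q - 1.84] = -5.82*q^2 - 0.8*q + 1.3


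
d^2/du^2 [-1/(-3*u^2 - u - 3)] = 2*(-9*u^2 - 3*u + (6*u + 1)^2 - 9)/(3*u^2 + u + 3)^3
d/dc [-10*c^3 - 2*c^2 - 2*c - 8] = -30*c^2 - 4*c - 2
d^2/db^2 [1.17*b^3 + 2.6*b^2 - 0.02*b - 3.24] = 7.02*b + 5.2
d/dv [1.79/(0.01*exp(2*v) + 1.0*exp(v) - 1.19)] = (-0.0358*exp(v) - 1.79)*exp(v)/(0.01*exp(2*v) + 1.0*exp(v) - 1.19)^2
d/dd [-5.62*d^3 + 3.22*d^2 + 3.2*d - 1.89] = -16.86*d^2 + 6.44*d + 3.2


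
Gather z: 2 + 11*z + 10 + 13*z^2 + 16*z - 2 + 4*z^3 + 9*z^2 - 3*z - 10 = 4*z^3 + 22*z^2 + 24*z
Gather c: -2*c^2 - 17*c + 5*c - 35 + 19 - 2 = -2*c^2 - 12*c - 18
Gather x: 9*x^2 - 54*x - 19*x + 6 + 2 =9*x^2 - 73*x + 8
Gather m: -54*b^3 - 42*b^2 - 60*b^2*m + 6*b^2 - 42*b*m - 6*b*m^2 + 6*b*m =-54*b^3 - 36*b^2 - 6*b*m^2 + m*(-60*b^2 - 36*b)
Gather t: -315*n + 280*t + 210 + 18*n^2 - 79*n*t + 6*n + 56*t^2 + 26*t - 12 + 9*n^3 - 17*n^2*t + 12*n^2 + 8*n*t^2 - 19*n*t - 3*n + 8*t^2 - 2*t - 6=9*n^3 + 30*n^2 - 312*n + t^2*(8*n + 64) + t*(-17*n^2 - 98*n + 304) + 192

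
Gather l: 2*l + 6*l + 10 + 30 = 8*l + 40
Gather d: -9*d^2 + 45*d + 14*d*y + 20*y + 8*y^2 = -9*d^2 + d*(14*y + 45) + 8*y^2 + 20*y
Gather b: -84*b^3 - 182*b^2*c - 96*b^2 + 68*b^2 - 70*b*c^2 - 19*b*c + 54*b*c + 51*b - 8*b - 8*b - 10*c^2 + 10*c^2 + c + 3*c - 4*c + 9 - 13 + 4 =-84*b^3 + b^2*(-182*c - 28) + b*(-70*c^2 + 35*c + 35)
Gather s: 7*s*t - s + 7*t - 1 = s*(7*t - 1) + 7*t - 1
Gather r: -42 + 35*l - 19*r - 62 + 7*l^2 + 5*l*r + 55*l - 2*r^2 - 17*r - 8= 7*l^2 + 90*l - 2*r^2 + r*(5*l - 36) - 112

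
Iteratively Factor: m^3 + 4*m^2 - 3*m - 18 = (m - 2)*(m^2 + 6*m + 9) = (m - 2)*(m + 3)*(m + 3)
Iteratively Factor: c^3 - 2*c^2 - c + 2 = (c - 2)*(c^2 - 1) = (c - 2)*(c - 1)*(c + 1)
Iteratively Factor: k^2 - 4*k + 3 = (k - 3)*(k - 1)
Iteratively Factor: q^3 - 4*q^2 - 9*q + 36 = (q - 3)*(q^2 - q - 12) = (q - 3)*(q + 3)*(q - 4)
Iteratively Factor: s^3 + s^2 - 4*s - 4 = (s - 2)*(s^2 + 3*s + 2) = (s - 2)*(s + 1)*(s + 2)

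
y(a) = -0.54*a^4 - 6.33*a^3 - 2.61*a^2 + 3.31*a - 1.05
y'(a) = -2.16*a^3 - 18.99*a^2 - 5.22*a + 3.31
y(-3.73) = 174.26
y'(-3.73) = -129.33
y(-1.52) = 7.24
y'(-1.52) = -25.04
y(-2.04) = 25.72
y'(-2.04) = -46.73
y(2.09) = -73.62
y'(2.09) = -110.27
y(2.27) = -95.37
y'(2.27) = -131.66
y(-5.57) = 473.64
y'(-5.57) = -183.51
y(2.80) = -184.39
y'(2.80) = -207.60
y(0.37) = -0.51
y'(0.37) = -1.33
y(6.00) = -2142.27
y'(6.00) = -1178.21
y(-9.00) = 829.38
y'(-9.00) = 86.74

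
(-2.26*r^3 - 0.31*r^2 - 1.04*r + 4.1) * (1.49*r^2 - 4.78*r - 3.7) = -3.3674*r^5 + 10.3409*r^4 + 8.2942*r^3 + 12.2272*r^2 - 15.75*r - 15.17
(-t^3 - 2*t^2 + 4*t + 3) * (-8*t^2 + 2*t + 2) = 8*t^5 + 14*t^4 - 38*t^3 - 20*t^2 + 14*t + 6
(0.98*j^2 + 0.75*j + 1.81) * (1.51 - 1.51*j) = -1.4798*j^3 + 0.3473*j^2 - 1.6006*j + 2.7331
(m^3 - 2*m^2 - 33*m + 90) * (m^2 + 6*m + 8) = m^5 + 4*m^4 - 37*m^3 - 124*m^2 + 276*m + 720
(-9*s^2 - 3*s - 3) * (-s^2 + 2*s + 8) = 9*s^4 - 15*s^3 - 75*s^2 - 30*s - 24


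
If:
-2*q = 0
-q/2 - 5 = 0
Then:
No Solution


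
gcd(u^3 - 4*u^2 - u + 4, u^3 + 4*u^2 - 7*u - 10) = u + 1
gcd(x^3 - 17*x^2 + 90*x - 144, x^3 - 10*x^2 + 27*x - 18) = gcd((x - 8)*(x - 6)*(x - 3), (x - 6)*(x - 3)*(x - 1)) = x^2 - 9*x + 18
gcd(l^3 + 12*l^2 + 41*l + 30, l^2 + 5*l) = l + 5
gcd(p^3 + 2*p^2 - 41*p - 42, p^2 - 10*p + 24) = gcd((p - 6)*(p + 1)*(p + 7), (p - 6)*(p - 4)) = p - 6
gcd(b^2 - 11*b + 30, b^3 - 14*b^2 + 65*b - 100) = b - 5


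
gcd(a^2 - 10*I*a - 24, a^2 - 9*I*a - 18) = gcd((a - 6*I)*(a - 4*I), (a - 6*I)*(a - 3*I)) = a - 6*I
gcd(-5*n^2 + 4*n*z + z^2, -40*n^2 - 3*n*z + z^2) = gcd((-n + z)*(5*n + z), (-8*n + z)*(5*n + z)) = 5*n + z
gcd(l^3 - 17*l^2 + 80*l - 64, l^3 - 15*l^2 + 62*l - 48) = l^2 - 9*l + 8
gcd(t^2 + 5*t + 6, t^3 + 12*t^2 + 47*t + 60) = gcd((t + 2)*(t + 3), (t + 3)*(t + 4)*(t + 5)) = t + 3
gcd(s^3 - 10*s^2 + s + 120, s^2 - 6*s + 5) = s - 5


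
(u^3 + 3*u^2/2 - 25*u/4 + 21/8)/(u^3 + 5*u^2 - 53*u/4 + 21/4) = (u + 7/2)/(u + 7)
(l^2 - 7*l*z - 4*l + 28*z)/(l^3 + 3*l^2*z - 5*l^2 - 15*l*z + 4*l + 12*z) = (l - 7*z)/(l^2 + 3*l*z - l - 3*z)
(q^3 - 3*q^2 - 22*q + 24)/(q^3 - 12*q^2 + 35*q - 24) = (q^2 - 2*q - 24)/(q^2 - 11*q + 24)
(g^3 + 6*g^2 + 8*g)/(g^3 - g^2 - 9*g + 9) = g*(g^2 + 6*g + 8)/(g^3 - g^2 - 9*g + 9)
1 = 1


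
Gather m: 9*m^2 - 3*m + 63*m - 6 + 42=9*m^2 + 60*m + 36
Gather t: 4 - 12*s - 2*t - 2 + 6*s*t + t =-12*s + t*(6*s - 1) + 2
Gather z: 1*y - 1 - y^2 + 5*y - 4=-y^2 + 6*y - 5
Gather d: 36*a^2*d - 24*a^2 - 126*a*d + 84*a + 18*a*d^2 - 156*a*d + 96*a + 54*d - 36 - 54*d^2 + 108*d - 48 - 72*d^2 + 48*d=-24*a^2 + 180*a + d^2*(18*a - 126) + d*(36*a^2 - 282*a + 210) - 84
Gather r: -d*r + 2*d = -d*r + 2*d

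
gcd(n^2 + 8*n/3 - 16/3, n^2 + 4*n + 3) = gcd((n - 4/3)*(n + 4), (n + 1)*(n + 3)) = 1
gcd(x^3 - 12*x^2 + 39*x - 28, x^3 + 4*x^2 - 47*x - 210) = x - 7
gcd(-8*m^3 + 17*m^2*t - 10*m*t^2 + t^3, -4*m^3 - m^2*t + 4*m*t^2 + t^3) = -m + t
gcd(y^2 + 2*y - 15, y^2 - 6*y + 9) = y - 3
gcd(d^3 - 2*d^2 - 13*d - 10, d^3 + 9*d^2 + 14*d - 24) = 1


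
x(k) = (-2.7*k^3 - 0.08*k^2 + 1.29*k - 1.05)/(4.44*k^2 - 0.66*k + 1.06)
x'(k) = (0.66 - 8.88*k)*(-2.7*k^3 - 0.08*k^2 + 1.29*k - 1.05)/(4.44*k^2 - 0.66*k + 1.06)^2 + (-8.1*k^2 - 0.16*k + 1.29)/(4.44*k^2 - 0.66*k + 1.06)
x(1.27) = -0.69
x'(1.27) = -0.63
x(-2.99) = 1.56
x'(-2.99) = -0.66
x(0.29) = -0.60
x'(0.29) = 1.38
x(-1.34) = 0.36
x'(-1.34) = -0.86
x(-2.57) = 1.28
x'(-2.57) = -0.68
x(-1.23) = 0.26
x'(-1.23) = -0.90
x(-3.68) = 2.01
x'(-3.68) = -0.64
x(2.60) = -1.56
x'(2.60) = -0.65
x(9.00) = -5.54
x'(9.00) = -0.61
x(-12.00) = 7.15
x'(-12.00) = -0.61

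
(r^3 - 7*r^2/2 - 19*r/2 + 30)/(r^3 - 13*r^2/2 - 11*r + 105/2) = (r - 4)/(r - 7)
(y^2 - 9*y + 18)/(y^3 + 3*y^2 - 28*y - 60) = (y^2 - 9*y + 18)/(y^3 + 3*y^2 - 28*y - 60)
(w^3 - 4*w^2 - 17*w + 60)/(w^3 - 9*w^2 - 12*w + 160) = (w - 3)/(w - 8)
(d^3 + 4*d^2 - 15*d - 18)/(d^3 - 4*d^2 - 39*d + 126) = (d + 1)/(d - 7)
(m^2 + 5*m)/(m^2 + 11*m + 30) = m/(m + 6)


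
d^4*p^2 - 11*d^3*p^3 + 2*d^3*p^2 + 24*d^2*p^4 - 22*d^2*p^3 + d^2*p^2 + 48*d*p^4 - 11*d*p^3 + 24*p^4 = (d - 8*p)*(d - 3*p)*(d*p + p)^2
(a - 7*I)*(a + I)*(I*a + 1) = I*a^3 + 7*a^2 + I*a + 7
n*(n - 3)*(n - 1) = n^3 - 4*n^2 + 3*n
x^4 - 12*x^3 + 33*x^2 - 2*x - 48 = (x - 8)*(x - 3)*(x - 2)*(x + 1)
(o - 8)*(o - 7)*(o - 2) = o^3 - 17*o^2 + 86*o - 112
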